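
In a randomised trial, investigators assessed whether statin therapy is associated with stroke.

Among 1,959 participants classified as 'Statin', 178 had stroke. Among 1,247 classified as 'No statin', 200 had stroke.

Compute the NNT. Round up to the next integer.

Risk in treated group = 178/1959 = 0.09086; risk in control = 200/1247 = 0.16038.
Absolute risk reduction = 0.16038 − 0.09086 = 0.06952
NNT = 1 / ARR = 1 / 0.06952 = 14.384 → round up → 15

15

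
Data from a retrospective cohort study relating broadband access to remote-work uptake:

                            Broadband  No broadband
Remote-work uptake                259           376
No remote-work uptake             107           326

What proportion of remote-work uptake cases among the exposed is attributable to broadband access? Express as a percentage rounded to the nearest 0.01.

24.31

Reading the table with exposure as columns: a = 259 (Broadband, case), b = 107 (Broadband, non-case), c = 376 (No broadband, case), d = 326.
Risk in exposed = 259/366 = 0.70765; risk in unexposed = 376/702 = 0.53561.
RR = 0.70765/0.53561 = 1.32120
AR% = (RR − 1)/RR × 100 = (1.32120 − 1)/1.32120 × 100 = 24.3111%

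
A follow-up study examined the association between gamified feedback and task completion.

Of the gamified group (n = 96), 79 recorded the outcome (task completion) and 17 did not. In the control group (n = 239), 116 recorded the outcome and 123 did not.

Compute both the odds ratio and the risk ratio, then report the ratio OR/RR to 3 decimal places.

From the description: a = 79, b = 17, c = 116, d = 123.
OR = (79·123)/(17·116) = 9717/1972 = 4.92748
Risk in exposed = 79/96 = 0.82292; risk in unexposed = 116/239 = 0.48536; RR = 1.69549
OR/RR = 4.92748 / 1.69549 = 2.90623
The outcome is not rare, so the OR lies further from 1 than the RR.

2.906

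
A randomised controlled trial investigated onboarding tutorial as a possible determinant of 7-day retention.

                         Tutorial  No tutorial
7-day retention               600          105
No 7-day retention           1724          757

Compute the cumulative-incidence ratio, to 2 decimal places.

2.12

Reading the table with exposure as columns: a = 600 (Tutorial, case), b = 1724 (Tutorial, non-case), c = 105 (No tutorial, case), d = 757.
Risk in exposed = 600/2324 = 0.25818; risk in unexposed = 105/862 = 0.12181.
RR = 0.25818 / 0.12181 = 2.11950
The risk among the exposed is 2.12 times that among the unexposed.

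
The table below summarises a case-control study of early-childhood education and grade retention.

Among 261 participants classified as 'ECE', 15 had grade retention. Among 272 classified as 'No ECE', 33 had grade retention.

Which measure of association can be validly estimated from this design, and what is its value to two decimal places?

0.44

From the description: a = 15, b = 246, c = 33, d = 239.
This is a case-control study: participants were sampled on outcome status, so risks in the source population cannot be estimated directly — relative risk is not valid here. The odds ratio is the appropriate measure.
OR = (a·d)/(b·c) = (15 × 239) / (246 × 33) = 3585 / 8118 = 0.44161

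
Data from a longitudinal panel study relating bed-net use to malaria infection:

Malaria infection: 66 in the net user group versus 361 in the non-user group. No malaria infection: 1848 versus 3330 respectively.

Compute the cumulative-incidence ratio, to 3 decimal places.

From the description: a = 66, b = 1848, c = 361, d = 3330.
Risk in exposed = 66/1914 = 0.03448; risk in unexposed = 361/3691 = 0.09781.
RR = 0.03448 / 0.09781 = 0.35256
The risk is 65% lower among the exposed than among the unexposed.

0.353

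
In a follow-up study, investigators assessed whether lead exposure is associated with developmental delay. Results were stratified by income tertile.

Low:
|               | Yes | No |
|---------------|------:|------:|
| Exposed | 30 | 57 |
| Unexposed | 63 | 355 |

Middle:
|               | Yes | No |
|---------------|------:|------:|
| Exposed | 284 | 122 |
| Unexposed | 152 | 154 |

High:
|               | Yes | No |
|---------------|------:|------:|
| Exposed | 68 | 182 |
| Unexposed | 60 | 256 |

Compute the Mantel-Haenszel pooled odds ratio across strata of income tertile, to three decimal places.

OR_MH = Σ(aᵢdᵢ/nᵢ) / Σ(bᵢcᵢ/nᵢ), where nᵢ is the stratum total.
Stratum 1 (Low): n = 505; a·d/n = 30·355/505 = 21.0891; b·c/n = 57·63/505 = 7.1109
Stratum 2 (Middle): n = 712; a·d/n = 284·154/712 = 61.4270; b·c/n = 122·152/712 = 26.0449
Stratum 3 (High): n = 566; a·d/n = 68·256/566 = 30.7562; b·c/n = 182·60/566 = 19.2933
OR_MH = (21.0891 + 61.4270 + 30.7562) / (7.1109 + 26.0449 + 19.2933) = 113.2723 / 52.4491 = 2.15966

2.160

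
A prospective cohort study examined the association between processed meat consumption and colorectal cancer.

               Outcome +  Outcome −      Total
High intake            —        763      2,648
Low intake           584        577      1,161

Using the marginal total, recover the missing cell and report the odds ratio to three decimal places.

The missing cell is in the exposed row: 2648 − 763 = 1885.
So a = 1885, b = 763, c = 584, d = 577.
OR = (a·d)/(b·c) = (1885 × 577) / (763 × 584) = 1087645 / 445592 = 2.44090

2.441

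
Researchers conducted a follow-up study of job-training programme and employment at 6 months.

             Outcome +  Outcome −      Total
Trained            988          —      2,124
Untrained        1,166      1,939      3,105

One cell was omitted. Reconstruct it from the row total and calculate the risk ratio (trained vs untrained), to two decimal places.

The missing cell is in the exposed row: 2124 − 988 = 1136.
So a = 988, b = 1136, c = 1166, d = 1939.
RR = [a/(a+b)] / [c/(c+d)] = (988/2124) / (1166/3105) = 0.46516/0.37552 = 1.23870

1.24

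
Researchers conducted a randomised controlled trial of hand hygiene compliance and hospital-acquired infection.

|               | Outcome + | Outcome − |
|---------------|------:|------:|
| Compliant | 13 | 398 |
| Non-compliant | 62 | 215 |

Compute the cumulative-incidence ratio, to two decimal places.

0.14

Cells: a = 13, b = 398, c = 62, d = 215.
Risk in exposed = 13/411 = 0.03163; risk in unexposed = 62/277 = 0.22383.
RR = 0.03163 / 0.22383 = 0.14132
The risk is 86% lower among the exposed than among the unexposed.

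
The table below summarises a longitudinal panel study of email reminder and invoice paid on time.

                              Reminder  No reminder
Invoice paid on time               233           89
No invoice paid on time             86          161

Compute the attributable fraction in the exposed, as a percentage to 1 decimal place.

51.3

Reading the table with exposure as columns: a = 233 (Reminder, case), b = 86 (Reminder, non-case), c = 89 (No reminder, case), d = 161.
Risk in exposed = 233/319 = 0.73041; risk in unexposed = 89/250 = 0.35600.
RR = 0.73041/0.35600 = 2.05171
AR% = (RR − 1)/RR × 100 = (2.05171 − 1)/2.05171 × 100 = 51.2601%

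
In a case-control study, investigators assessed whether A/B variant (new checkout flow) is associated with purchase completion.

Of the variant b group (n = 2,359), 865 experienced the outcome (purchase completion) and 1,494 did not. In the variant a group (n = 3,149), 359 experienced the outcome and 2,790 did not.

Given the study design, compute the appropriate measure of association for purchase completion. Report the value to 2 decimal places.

4.50

From the description: a = 865, b = 1494, c = 359, d = 2790.
This is a case-control study: participants were sampled on outcome status, so risks in the source population cannot be estimated directly — relative risk is not valid here. The odds ratio is the appropriate measure.
OR = (a·d)/(b·c) = (865 × 2790) / (1494 × 359) = 2413350 / 536346 = 4.49961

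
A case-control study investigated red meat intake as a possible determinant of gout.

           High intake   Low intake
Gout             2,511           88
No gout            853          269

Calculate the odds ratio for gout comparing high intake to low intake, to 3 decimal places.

Reading the table with exposure as columns: a = 2511 (High intake, case), b = 853 (High intake, non-case), c = 88 (Low intake, case), d = 269.
OR = (a·d)/(b·c) = (2511 × 269) / (853 × 88) = 675459 / 75064 = 8.99844
The odds of gout are about 9.00 times as high in the high intake group.

8.998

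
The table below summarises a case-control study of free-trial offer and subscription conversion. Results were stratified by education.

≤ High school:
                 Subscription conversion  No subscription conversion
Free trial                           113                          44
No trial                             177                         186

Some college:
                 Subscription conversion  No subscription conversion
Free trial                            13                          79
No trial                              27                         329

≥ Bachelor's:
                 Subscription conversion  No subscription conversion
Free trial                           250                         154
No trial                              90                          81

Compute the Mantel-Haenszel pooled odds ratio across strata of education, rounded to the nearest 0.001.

1.943

OR_MH = Σ(aᵢdᵢ/nᵢ) / Σ(bᵢcᵢ/nᵢ), where nᵢ is the stratum total.
Stratum 1 (≤ High school): n = 520; a·d/n = 113·186/520 = 40.4192; b·c/n = 44·177/520 = 14.9769
Stratum 2 (Some college): n = 448; a·d/n = 13·329/448 = 9.5469; b·c/n = 79·27/448 = 4.7612
Stratum 3 (≥ Bachelor's): n = 575; a·d/n = 250·81/575 = 35.2174; b·c/n = 154·90/575 = 24.1043
OR_MH = (40.4192 + 9.5469 + 35.2174) / (14.9769 + 4.7612 + 24.1043) = 85.1835 / 43.8424 = 1.94295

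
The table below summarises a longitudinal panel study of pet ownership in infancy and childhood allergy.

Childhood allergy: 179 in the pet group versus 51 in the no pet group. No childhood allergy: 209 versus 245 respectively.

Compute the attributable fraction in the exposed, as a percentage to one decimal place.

From the description: a = 179, b = 209, c = 51, d = 245.
Risk in exposed = 179/388 = 0.46134; risk in unexposed = 51/296 = 0.17230.
RR = 0.46134/0.17230 = 2.67758
AR% = (RR − 1)/RR × 100 = (2.67758 − 1)/2.67758 × 100 = 62.6529%

62.7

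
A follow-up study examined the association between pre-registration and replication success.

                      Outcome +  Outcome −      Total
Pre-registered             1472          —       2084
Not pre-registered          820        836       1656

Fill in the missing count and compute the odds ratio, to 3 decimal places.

2.452

The missing cell is in the exposed row: 2084 − 1472 = 612.
So a = 1472, b = 612, c = 820, d = 836.
OR = (a·d)/(b·c) = (1472 × 836) / (612 × 820) = 1230592 / 501840 = 2.45216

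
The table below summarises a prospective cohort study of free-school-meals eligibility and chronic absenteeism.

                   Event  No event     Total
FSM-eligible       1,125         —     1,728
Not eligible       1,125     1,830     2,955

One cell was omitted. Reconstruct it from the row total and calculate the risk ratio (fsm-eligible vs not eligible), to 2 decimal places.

1.71

The missing cell is in the exposed row: 1728 − 1125 = 603.
So a = 1125, b = 603, c = 1125, d = 1830.
RR = [a/(a+b)] / [c/(c+d)] = (1125/1728) / (1125/2955) = 0.65104/0.38071 = 1.71007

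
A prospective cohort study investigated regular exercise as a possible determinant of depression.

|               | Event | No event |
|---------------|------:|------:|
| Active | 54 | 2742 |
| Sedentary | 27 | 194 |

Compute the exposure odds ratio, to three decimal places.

0.142

Cells: a = 54, b = 2742, c = 27, d = 194.
OR = (a·d)/(b·c) = (54 × 194) / (2742 × 27) = 10476 / 74034 = 0.14150
Exposure is associated with lower odds of depression (OR = 0.14 < 1).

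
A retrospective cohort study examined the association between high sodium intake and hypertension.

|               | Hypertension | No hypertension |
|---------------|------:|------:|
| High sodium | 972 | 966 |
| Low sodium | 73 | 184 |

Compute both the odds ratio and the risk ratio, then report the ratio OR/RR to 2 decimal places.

Cells: a = 972, b = 966, c = 73, d = 184.
OR = (972·184)/(966·73) = 178848/70518 = 2.53620
Risk in exposed = 972/1938 = 0.50155; risk in unexposed = 73/257 = 0.28405; RR = 1.76572
OR/RR = 2.53620 / 1.76572 = 1.43635
The outcome is not rare, so the OR lies further from 1 than the RR.

1.44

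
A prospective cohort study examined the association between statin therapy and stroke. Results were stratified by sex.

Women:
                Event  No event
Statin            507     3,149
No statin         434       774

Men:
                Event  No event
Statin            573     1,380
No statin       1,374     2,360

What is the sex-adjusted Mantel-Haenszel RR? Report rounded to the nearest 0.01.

RR_MH = Σ(aᵢ·n₀ᵢ/nᵢ) / Σ(cᵢ·n₁ᵢ/nᵢ), with n₁ᵢ = aᵢ+bᵢ (exposed), n₀ᵢ = cᵢ+dᵢ (unexposed), nᵢ = n₁ᵢ+n₀ᵢ.
Stratum 1 (Women): n₁ = 3656, n₀ = 1208, n = 4864; a·n₀/n = 507·1208/4864 = 125.9161; c·n₁/n = 434·3656/4864 = 326.2138
Stratum 2 (Men): n₁ = 1953, n₀ = 3734, n = 5687; a·n₀/n = 573·3734/5687 = 376.2233; c·n₁/n = 1374·1953/5687 = 471.8519
RR_MH = (125.9161 + 376.2233) / (326.2138 + 471.8519) = 502.1394 / 798.0658 = 0.62920

0.63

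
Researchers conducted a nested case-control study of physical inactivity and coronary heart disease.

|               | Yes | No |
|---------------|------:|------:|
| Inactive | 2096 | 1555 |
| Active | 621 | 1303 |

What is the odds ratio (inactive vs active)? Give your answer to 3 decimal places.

2.828

Cells: a = 2096, b = 1555, c = 621, d = 1303.
OR = (a·d)/(b·c) = (2096 × 1303) / (1555 × 621) = 2731088 / 965655 = 2.82822
The odds of coronary heart disease are about 2.83 times as high in the inactive group.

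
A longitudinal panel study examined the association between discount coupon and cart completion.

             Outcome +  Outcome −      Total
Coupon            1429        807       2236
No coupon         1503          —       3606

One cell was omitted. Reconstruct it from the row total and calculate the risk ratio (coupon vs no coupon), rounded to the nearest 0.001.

1.533

The missing cell is in the unexposed row: 3606 − 1503 = 2103.
So a = 1429, b = 807, c = 1503, d = 2103.
RR = [a/(a+b)] / [c/(c+d)] = (1429/2236) / (1503/3606) = 0.63909/0.41681 = 1.53330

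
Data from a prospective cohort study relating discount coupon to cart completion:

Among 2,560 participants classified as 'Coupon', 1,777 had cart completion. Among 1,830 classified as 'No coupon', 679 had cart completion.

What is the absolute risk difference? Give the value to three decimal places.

0.323

From the description: a = 1777, b = 783, c = 679, d = 1151.
Risk in exposed = 1777/2560 = 0.694141; risk in unexposed = 679/1830 = 0.371038.
Risk difference = 0.694141 − 0.371038 = 0.323102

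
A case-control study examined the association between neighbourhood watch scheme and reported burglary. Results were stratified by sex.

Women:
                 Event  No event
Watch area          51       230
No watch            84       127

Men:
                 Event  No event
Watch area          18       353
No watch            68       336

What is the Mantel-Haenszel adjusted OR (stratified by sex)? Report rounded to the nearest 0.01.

0.30

OR_MH = Σ(aᵢdᵢ/nᵢ) / Σ(bᵢcᵢ/nᵢ), where nᵢ is the stratum total.
Stratum 1 (Women): n = 492; a·d/n = 51·127/492 = 13.1646; b·c/n = 230·84/492 = 39.2683
Stratum 2 (Men): n = 775; a·d/n = 18·336/775 = 7.8039; b·c/n = 353·68/775 = 30.9729
OR_MH = (13.1646 + 7.8039) / (39.2683 + 30.9729) = 20.9685 / 70.2412 = 0.29852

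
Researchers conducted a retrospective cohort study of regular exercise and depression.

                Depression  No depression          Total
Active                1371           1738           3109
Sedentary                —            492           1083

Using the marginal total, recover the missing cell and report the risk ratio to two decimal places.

The missing cell is in the unexposed row: 1083 − 492 = 591.
So a = 1371, b = 1738, c = 591, d = 492.
RR = [a/(a+b)] / [c/(c+d)] = (1371/3109) / (591/1083) = 0.44098/0.54571 = 0.80809

0.81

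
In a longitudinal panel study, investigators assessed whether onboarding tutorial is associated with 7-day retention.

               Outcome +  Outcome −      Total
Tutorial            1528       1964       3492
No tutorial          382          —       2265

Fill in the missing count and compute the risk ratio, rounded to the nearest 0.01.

The missing cell is in the unexposed row: 2265 − 382 = 1883.
So a = 1528, b = 1964, c = 382, d = 1883.
RR = [a/(a+b)] / [c/(c+d)] = (1528/3492) / (382/2265) = 0.43757/0.16865 = 2.59450

2.59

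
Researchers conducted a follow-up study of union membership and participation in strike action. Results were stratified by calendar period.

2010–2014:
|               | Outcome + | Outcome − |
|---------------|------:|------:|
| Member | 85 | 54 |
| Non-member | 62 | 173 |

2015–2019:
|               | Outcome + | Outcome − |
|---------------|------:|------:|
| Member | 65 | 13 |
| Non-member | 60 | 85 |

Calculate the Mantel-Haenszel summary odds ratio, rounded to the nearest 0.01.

5.15

OR_MH = Σ(aᵢdᵢ/nᵢ) / Σ(bᵢcᵢ/nᵢ), where nᵢ is the stratum total.
Stratum 1 (2010–2014): n = 374; a·d/n = 85·173/374 = 39.3182; b·c/n = 54·62/374 = 8.9519
Stratum 2 (2015–2019): n = 223; a·d/n = 65·85/223 = 24.7758; b·c/n = 13·60/223 = 3.4978
OR_MH = (39.3182 + 24.7758) / (8.9519 + 3.4978) = 64.0940 / 12.4496 = 5.14826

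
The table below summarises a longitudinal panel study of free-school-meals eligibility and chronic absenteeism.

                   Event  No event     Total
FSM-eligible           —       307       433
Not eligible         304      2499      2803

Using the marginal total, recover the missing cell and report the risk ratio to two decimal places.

The missing cell is in the exposed row: 433 − 307 = 126.
So a = 126, b = 307, c = 304, d = 2499.
RR = [a/(a+b)] / [c/(c+d)] = (126/433) / (304/2803) = 0.29099/0.10846 = 2.68307

2.68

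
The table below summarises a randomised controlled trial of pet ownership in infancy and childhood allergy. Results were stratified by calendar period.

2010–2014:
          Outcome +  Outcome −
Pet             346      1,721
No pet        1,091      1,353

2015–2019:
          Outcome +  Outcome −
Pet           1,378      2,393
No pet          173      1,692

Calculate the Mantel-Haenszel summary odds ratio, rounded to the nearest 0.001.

OR_MH = Σ(aᵢdᵢ/nᵢ) / Σ(bᵢcᵢ/nᵢ), where nᵢ is the stratum total.
Stratum 1 (2010–2014): n = 4511; a·d/n = 346·1353/4511 = 103.7770; b·c/n = 1721·1091/4511 = 416.2294
Stratum 2 (2015–2019): n = 5636; a·d/n = 1378·1692/5636 = 413.6934; b·c/n = 2393·173/5636 = 73.4544
OR_MH = (103.7770 + 413.6934) / (416.2294 + 73.4544) = 517.4704 / 489.6838 = 1.05674

1.057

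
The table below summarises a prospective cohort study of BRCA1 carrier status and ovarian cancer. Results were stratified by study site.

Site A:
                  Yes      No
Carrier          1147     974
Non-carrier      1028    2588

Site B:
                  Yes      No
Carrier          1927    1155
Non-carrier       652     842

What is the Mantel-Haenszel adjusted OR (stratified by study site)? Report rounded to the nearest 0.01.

2.57

OR_MH = Σ(aᵢdᵢ/nᵢ) / Σ(bᵢcᵢ/nᵢ), where nᵢ is the stratum total.
Stratum 1 (Site A): n = 5737; a·d/n = 1147·2588/5737 = 517.4196; b·c/n = 974·1028/5737 = 174.5288
Stratum 2 (Site B): n = 4576; a·d/n = 1927·842/4576 = 354.5747; b·c/n = 1155·652/4576 = 164.5673
OR_MH = (517.4196 + 354.5747) / (174.5288 + 164.5673) = 871.9943 / 339.0962 = 2.57153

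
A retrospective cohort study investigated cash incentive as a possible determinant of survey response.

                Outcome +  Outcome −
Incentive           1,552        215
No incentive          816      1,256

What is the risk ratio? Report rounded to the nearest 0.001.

2.230

Cells: a = 1552, b = 215, c = 816, d = 1256.
Risk in exposed = 1552/1767 = 0.87832; risk in unexposed = 816/2072 = 0.39382.
RR = 0.87832 / 0.39382 = 2.23026
The risk among the exposed is 2.23 times that among the unexposed.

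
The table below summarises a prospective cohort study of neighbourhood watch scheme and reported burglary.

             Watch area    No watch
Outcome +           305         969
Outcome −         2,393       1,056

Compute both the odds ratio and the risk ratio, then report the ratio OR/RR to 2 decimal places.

0.59

Reading the table with exposure as columns: a = 305 (Watch area, case), b = 2393 (Watch area, non-case), c = 969 (No watch, case), d = 1056.
OR = (305·1056)/(2393·969) = 322080/2318817 = 0.13890
Risk in exposed = 305/2698 = 0.11305; risk in unexposed = 969/2025 = 0.47852; RR = 0.23624
OR/RR = 0.13890 / 0.23624 = 0.58795
The outcome is not rare, so the OR lies further from 1 than the RR.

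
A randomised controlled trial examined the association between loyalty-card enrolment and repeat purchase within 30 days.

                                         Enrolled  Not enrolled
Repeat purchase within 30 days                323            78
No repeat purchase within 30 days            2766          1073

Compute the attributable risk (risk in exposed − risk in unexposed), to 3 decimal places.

0.037

Reading the table with exposure as columns: a = 323 (Enrolled, case), b = 2766 (Enrolled, non-case), c = 78 (Not enrolled, case), d = 1073.
Risk in exposed = 323/3089 = 0.104565; risk in unexposed = 78/1151 = 0.067767.
Risk difference = 0.104565 − 0.067767 = 0.036797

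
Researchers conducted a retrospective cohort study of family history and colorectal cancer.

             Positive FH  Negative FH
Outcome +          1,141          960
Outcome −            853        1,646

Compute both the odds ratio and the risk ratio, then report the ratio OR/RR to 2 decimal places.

1.48

Reading the table with exposure as columns: a = 1141 (Positive FH, case), b = 853 (Positive FH, non-case), c = 960 (Negative FH, case), d = 1646.
OR = (1141·1646)/(853·960) = 1878086/818880 = 2.29348
Risk in exposed = 1141/1994 = 0.57222; risk in unexposed = 960/2606 = 0.36838; RR = 1.55333
OR/RR = 2.29348 / 1.55333 = 1.47649
The outcome is not rare, so the OR lies further from 1 than the RR.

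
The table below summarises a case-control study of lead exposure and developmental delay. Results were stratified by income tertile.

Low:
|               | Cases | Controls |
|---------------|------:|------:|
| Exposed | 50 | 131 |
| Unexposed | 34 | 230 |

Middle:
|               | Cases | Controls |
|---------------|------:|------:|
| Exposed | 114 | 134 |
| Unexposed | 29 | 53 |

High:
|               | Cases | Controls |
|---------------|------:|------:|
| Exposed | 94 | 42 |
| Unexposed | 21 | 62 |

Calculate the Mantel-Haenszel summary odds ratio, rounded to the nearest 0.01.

2.74

OR_MH = Σ(aᵢdᵢ/nᵢ) / Σ(bᵢcᵢ/nᵢ), where nᵢ is the stratum total.
Stratum 1 (Low): n = 445; a·d/n = 50·230/445 = 25.8427; b·c/n = 131·34/445 = 10.0090
Stratum 2 (Middle): n = 330; a·d/n = 114·53/330 = 18.3091; b·c/n = 134·29/330 = 11.7758
Stratum 3 (High): n = 219; a·d/n = 94·62/219 = 26.6119; b·c/n = 42·21/219 = 4.0274
OR_MH = (25.8427 + 18.3091 + 26.6119) / (10.0090 + 11.7758 + 4.0274) = 70.7637 / 25.8121 = 2.74149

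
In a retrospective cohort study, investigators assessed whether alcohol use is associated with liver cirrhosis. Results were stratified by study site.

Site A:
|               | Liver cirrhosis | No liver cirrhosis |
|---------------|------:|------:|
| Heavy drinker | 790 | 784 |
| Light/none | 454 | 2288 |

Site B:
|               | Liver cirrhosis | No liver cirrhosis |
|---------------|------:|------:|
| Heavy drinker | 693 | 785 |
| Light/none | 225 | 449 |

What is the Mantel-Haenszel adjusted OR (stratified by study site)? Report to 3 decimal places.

3.424

OR_MH = Σ(aᵢdᵢ/nᵢ) / Σ(bᵢcᵢ/nᵢ), where nᵢ is the stratum total.
Stratum 1 (Site A): n = 4316; a·d/n = 790·2288/4316 = 418.7952; b·c/n = 784·454/4316 = 82.4690
Stratum 2 (Site B): n = 2152; a·d/n = 693·449/2152 = 144.5897; b·c/n = 785·225/2152 = 82.0748
OR_MH = (418.7952 + 144.5897) / (82.4690 + 82.0748) = 563.3849 / 164.5438 = 3.42392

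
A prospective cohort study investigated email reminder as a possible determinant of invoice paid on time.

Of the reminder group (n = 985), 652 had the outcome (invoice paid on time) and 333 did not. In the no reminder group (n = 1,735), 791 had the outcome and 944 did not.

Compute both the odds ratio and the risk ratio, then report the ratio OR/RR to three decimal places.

1.609

From the description: a = 652, b = 333, c = 791, d = 944.
OR = (652·944)/(333·791) = 615488/263403 = 2.33668
Risk in exposed = 652/985 = 0.66193; risk in unexposed = 791/1735 = 0.45591; RR = 1.45189
OR/RR = 2.33668 / 1.45189 = 1.60940
The outcome is not rare, so the OR lies further from 1 than the RR.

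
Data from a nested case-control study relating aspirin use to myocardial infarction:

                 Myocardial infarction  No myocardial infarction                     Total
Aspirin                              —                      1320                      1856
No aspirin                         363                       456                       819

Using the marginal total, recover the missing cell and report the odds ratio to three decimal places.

The missing cell is in the exposed row: 1856 − 1320 = 536.
So a = 536, b = 1320, c = 363, d = 456.
OR = (a·d)/(b·c) = (536 × 456) / (1320 × 363) = 244416 / 479160 = 0.51009

0.510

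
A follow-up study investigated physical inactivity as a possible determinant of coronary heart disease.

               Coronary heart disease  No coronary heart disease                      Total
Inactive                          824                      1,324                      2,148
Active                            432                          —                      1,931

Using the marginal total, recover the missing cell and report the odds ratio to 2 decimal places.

2.16

The missing cell is in the unexposed row: 1931 − 432 = 1499.
So a = 824, b = 1324, c = 432, d = 1499.
OR = (a·d)/(b·c) = (824 × 1499) / (1324 × 432) = 1235176 / 571968 = 2.15952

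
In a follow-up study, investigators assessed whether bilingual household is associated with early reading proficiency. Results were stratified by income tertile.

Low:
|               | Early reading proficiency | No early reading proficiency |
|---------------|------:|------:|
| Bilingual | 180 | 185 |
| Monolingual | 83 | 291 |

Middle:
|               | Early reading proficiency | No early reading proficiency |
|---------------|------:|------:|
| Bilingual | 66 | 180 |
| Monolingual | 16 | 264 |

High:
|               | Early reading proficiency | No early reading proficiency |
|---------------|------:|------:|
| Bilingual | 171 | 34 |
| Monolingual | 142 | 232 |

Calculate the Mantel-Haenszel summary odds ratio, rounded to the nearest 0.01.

4.99

OR_MH = Σ(aᵢdᵢ/nᵢ) / Σ(bᵢcᵢ/nᵢ), where nᵢ is the stratum total.
Stratum 1 (Low): n = 739; a·d/n = 180·291/739 = 70.8796; b·c/n = 185·83/739 = 20.7781
Stratum 2 (Middle): n = 526; a·d/n = 66·264/526 = 33.1255; b·c/n = 180·16/526 = 5.4753
Stratum 3 (High): n = 579; a·d/n = 171·232/579 = 68.5181; b·c/n = 34·142/579 = 8.3385
OR_MH = (70.8796 + 33.1255 + 68.5181) / (20.7781 + 5.4753 + 8.3385) = 172.5232 / 34.5919 = 4.98739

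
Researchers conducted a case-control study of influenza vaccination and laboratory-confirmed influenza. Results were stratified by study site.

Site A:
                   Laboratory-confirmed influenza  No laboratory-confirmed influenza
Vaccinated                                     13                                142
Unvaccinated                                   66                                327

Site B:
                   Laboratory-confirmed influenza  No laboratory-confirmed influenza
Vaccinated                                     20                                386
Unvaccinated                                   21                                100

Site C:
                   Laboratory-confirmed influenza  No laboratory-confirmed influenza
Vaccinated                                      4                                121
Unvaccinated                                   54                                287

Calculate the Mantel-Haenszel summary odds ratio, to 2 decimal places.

0.30

OR_MH = Σ(aᵢdᵢ/nᵢ) / Σ(bᵢcᵢ/nᵢ), where nᵢ is the stratum total.
Stratum 1 (Site A): n = 548; a·d/n = 13·327/548 = 7.7573; b·c/n = 142·66/548 = 17.1022
Stratum 2 (Site B): n = 527; a·d/n = 20·100/527 = 3.7951; b·c/n = 386·21/527 = 15.3814
Stratum 3 (Site C): n = 466; a·d/n = 4·287/466 = 2.4635; b·c/n = 121·54/466 = 14.0215
OR_MH = (7.7573 + 3.7951 + 2.4635) / (17.1022 + 15.3814 + 14.0215) = 14.0159 / 46.5051 = 0.30138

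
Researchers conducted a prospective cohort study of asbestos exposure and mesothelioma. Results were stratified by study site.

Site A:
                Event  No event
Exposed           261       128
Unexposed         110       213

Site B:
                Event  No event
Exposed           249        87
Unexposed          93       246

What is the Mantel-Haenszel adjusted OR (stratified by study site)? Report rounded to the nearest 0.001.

OR_MH = Σ(aᵢdᵢ/nᵢ) / Σ(bᵢcᵢ/nᵢ), where nᵢ is the stratum total.
Stratum 1 (Site A): n = 712; a·d/n = 261·213/712 = 78.0801; b·c/n = 128·110/712 = 19.7753
Stratum 2 (Site B): n = 675; a·d/n = 249·246/675 = 90.7467; b·c/n = 87·93/675 = 11.9867
OR_MH = (78.0801 + 90.7467) / (19.7753 + 11.9867) = 168.8267 / 31.7619 = 5.31538

5.315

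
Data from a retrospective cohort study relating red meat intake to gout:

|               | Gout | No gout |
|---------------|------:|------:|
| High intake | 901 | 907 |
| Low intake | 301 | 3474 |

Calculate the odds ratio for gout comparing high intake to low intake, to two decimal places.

11.47

Cells: a = 901, b = 907, c = 301, d = 3474.
OR = (a·d)/(b·c) = (901 × 3474) / (907 × 301) = 3130074 / 273007 = 11.46518
The odds of gout are about 11.47 times as high in the high intake group.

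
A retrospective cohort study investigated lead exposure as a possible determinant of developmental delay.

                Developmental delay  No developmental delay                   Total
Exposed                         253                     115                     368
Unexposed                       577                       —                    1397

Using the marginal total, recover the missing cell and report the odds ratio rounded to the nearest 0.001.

The missing cell is in the unexposed row: 1397 − 577 = 820.
So a = 253, b = 115, c = 577, d = 820.
OR = (a·d)/(b·c) = (253 × 820) / (115 × 577) = 207460 / 66355 = 3.12652

3.127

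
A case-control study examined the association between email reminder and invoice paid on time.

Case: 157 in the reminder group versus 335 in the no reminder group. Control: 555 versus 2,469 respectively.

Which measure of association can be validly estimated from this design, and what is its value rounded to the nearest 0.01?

From the description: a = 157, b = 555, c = 335, d = 2469.
This is a case-control study: participants were sampled on outcome status, so risks in the source population cannot be estimated directly — relative risk is not valid here. The odds ratio is the appropriate measure.
OR = (a·d)/(b·c) = (157 × 2469) / (555 × 335) = 387633 / 185925 = 2.08489

2.08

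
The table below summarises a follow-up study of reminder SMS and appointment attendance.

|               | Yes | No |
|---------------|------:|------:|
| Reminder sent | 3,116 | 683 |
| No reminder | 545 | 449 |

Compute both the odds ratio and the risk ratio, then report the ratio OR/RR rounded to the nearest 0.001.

Cells: a = 3116, b = 683, c = 545, d = 449.
OR = (3116·449)/(683·545) = 1399084/372235 = 3.75860
Risk in exposed = 3116/3799 = 0.82022; risk in unexposed = 545/994 = 0.54829; RR = 1.49595
OR/RR = 3.75860 / 1.49595 = 2.51251
The outcome is not rare, so the OR lies further from 1 than the RR.

2.513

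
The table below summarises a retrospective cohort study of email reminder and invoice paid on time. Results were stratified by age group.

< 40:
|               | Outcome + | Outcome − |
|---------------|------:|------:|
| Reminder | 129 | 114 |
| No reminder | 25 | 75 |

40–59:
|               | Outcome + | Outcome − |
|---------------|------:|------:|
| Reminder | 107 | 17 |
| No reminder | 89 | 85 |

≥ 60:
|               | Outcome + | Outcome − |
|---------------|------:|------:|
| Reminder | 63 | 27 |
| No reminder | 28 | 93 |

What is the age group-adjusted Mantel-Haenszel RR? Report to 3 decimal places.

RR_MH = Σ(aᵢ·n₀ᵢ/nᵢ) / Σ(cᵢ·n₁ᵢ/nᵢ), with n₁ᵢ = aᵢ+bᵢ (exposed), n₀ᵢ = cᵢ+dᵢ (unexposed), nᵢ = n₁ᵢ+n₀ᵢ.
Stratum 1 (< 40): n₁ = 243, n₀ = 100, n = 343; a·n₀/n = 129·100/343 = 37.6093; c·n₁/n = 25·243/343 = 17.7114
Stratum 2 (40–59): n₁ = 124, n₀ = 174, n = 298; a·n₀/n = 107·174/298 = 62.4765; c·n₁/n = 89·124/298 = 37.0336
Stratum 3 (≥ 60): n₁ = 90, n₀ = 121, n = 211; a·n₀/n = 63·121/211 = 36.1280; c·n₁/n = 28·90/211 = 11.9431
RR_MH = (37.6093 + 62.4765 + 36.1280) / (17.7114 + 37.0336 + 11.9431) = 136.2138 / 66.6881 = 2.04255

2.043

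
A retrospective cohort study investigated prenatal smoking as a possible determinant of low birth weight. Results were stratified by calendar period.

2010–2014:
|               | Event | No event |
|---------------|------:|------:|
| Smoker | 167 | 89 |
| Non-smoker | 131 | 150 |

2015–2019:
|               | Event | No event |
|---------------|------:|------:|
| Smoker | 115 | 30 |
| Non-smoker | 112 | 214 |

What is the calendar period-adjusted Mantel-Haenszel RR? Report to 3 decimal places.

RR_MH = Σ(aᵢ·n₀ᵢ/nᵢ) / Σ(cᵢ·n₁ᵢ/nᵢ), with n₁ᵢ = aᵢ+bᵢ (exposed), n₀ᵢ = cᵢ+dᵢ (unexposed), nᵢ = n₁ᵢ+n₀ᵢ.
Stratum 1 (2010–2014): n₁ = 256, n₀ = 281, n = 537; a·n₀/n = 167·281/537 = 87.3873; c·n₁/n = 131·256/537 = 62.4507
Stratum 2 (2015–2019): n₁ = 145, n₀ = 326, n = 471; a·n₀/n = 115·326/471 = 79.5966; c·n₁/n = 112·145/471 = 34.4798
RR_MH = (87.3873 + 79.5966) / (62.4507 + 34.4798) = 166.9839 / 96.9305 = 1.72272

1.723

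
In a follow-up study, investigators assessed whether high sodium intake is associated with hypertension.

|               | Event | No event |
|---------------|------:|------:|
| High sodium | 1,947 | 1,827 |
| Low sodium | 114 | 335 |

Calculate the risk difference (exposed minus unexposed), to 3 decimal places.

Cells: a = 1947, b = 1827, c = 114, d = 335.
Risk in exposed = 1947/3774 = 0.515898; risk in unexposed = 114/449 = 0.253898.
Risk difference = 0.515898 − 0.253898 = 0.262001

0.262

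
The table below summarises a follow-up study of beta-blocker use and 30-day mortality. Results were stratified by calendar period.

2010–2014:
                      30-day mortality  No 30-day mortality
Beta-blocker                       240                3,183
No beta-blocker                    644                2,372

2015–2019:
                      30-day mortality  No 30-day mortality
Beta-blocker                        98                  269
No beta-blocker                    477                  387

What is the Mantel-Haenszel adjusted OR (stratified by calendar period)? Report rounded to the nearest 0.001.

0.282

OR_MH = Σ(aᵢdᵢ/nᵢ) / Σ(bᵢcᵢ/nᵢ), where nᵢ is the stratum total.
Stratum 1 (2010–2014): n = 6439; a·d/n = 240·2372/6439 = 88.4112; b·c/n = 3183·644/6439 = 318.3494
Stratum 2 (2015–2019): n = 1231; a·d/n = 98·387/1231 = 30.8091; b·c/n = 269·477/1231 = 104.2348
OR_MH = (88.4112 + 30.8091) / (318.3494 + 104.2348) = 119.2203 / 422.5842 = 0.28212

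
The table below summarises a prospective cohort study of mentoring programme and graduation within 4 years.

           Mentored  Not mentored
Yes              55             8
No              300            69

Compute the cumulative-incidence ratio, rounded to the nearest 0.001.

1.491

Reading the table with exposure as columns: a = 55 (Mentored, case), b = 300 (Mentored, non-case), c = 8 (Not mentored, case), d = 69.
Risk in exposed = 55/355 = 0.15493; risk in unexposed = 8/77 = 0.10390.
RR = 0.15493 / 0.10390 = 1.49120
The risk among the exposed is 1.49 times that among the unexposed.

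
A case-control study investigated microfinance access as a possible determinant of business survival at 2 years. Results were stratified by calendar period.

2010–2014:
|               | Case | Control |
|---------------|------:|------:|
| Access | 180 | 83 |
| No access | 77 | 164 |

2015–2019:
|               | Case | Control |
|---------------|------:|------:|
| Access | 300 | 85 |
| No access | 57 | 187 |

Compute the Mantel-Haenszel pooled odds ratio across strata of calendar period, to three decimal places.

7.249

OR_MH = Σ(aᵢdᵢ/nᵢ) / Σ(bᵢcᵢ/nᵢ), where nᵢ is the stratum total.
Stratum 1 (2010–2014): n = 504; a·d/n = 180·164/504 = 58.5714; b·c/n = 83·77/504 = 12.6806
Stratum 2 (2015–2019): n = 629; a·d/n = 300·187/629 = 89.1892; b·c/n = 85·57/629 = 7.7027
OR_MH = (58.5714 + 89.1892) / (12.6806 + 7.7027) = 147.7606 / 20.3833 = 7.24912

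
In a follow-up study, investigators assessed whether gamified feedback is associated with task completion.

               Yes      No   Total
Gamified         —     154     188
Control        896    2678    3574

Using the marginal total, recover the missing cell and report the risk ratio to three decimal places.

0.721

The missing cell is in the exposed row: 188 − 154 = 34.
So a = 34, b = 154, c = 896, d = 2678.
RR = [a/(a+b)] / [c/(c+d)] = (34/188) / (896/3574) = 0.18085/0.25070 = 0.72139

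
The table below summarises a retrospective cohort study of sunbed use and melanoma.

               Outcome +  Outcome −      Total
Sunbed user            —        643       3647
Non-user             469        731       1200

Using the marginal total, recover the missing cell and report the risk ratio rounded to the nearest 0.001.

2.108

The missing cell is in the exposed row: 3647 − 643 = 3004.
So a = 3004, b = 643, c = 469, d = 731.
RR = [a/(a+b)] / [c/(c+d)] = (3004/3647) / (469/1200) = 0.82369/0.39083 = 2.10752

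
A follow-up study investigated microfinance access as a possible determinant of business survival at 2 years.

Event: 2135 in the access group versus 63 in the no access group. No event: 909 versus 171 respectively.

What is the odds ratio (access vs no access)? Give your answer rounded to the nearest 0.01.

From the description: a = 2135, b = 909, c = 63, d = 171.
OR = (a·d)/(b·c) = (2135 × 171) / (909 × 63) = 365085 / 57267 = 6.37514
The odds of business survival at 2 years are about 6.38 times as high in the access group.

6.38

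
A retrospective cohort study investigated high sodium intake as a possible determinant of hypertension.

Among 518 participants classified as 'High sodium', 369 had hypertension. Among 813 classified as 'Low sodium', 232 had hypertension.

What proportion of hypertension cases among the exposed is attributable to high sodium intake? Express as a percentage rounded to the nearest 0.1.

From the description: a = 369, b = 149, c = 232, d = 581.
Risk in exposed = 369/518 = 0.71236; risk in unexposed = 232/813 = 0.28536.
RR = 0.71236/0.28536 = 2.49631
AR% = (RR − 1)/RR × 100 = (2.49631 − 1)/2.49631 × 100 = 59.9409%

59.9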